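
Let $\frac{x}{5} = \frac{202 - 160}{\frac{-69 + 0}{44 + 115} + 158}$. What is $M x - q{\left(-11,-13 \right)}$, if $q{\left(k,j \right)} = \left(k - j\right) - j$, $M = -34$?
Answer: $- \frac{71955}{1193} \approx -60.314$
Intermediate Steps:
$x = \frac{1590}{1193}$ ($x = 5 \frac{202 - 160}{\frac{-69 + 0}{44 + 115} + 158} = 5 \frac{42}{- \frac{69}{159} + 158} = 5 \frac{42}{\left(-69\right) \frac{1}{159} + 158} = 5 \frac{42}{- \frac{23}{53} + 158} = 5 \frac{42}{\frac{8351}{53}} = 5 \cdot 42 \cdot \frac{53}{8351} = 5 \cdot \frac{318}{1193} = \frac{1590}{1193} \approx 1.3328$)
$q{\left(k,j \right)} = k - 2 j$
$M x - q{\left(-11,-13 \right)} = \left(-34\right) \frac{1590}{1193} - \left(-11 - -26\right) = - \frac{54060}{1193} - \left(-11 + 26\right) = - \frac{54060}{1193} - 15 = - \frac{71955}{1193}$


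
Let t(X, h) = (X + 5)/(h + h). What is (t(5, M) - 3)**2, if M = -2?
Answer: 121/4 ≈ 30.250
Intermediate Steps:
t(X, h) = (5 + X)/(2*h) (t(X, h) = (5 + X)/((2*h)) = (5 + X)*(1/(2*h)) = (5 + X)/(2*h))
(t(5, M) - 3)**2 = ((1/2)*(5 + 5)/(-2) - 3)**2 = ((1/2)*(-1/2)*10 - 3)**2 = (-5/2 - 3)**2 = (-11/2)**2 = 121/4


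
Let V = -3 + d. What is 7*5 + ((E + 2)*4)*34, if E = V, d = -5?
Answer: -781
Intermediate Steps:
V = -8 (V = -3 - 5 = -8)
E = -8
7*5 + ((E + 2)*4)*34 = 7*5 + ((-8 + 2)*4)*34 = 35 - 6*4*34 = 35 - 24*34 = 35 - 816 = -781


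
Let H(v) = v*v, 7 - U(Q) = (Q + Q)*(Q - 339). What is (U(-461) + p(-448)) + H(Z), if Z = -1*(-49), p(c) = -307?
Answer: -735499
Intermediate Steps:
U(Q) = 7 - 2*Q*(-339 + Q) (U(Q) = 7 - (Q + Q)*(Q - 339) = 7 - 2*Q*(-339 + Q))
Z = 49
H(v) = v²
(U(-461) + p(-448)) + H(Z) = ((7 - 2*(-461)² + 678*(-461)) - 307) + 49² = ((7 - 2*212521 - 312558) - 307) + 2401 = ((7 - 425042 - 312558) - 307) + 2401 = (-737593 - 307) + 2401 = -737900 + 2401 = -735499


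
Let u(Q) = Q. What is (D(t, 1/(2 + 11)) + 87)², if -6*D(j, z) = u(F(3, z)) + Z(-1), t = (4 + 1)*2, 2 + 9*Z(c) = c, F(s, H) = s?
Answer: 606841/81 ≈ 7491.9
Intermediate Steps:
Z(c) = -2/9 + c/9
t = 10 (t = 5*2 = 10)
D(j, z) = -4/9 (D(j, z) = -(3 + (-2/9 + (⅑)*(-1)))/6 = -(3 + (-2/9 - ⅑))/6 = -(3 - ⅓)/6 = -⅙*8/3 = -4/9)
(D(t, 1/(2 + 11)) + 87)² = (-4/9 + 87)² = (779/9)² = 606841/81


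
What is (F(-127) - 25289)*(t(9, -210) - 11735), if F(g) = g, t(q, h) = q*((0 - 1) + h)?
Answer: 346521744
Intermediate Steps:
t(q, h) = q*(-1 + h)
(F(-127) - 25289)*(t(9, -210) - 11735) = (-127 - 25289)*(9*(-1 - 210) - 11735) = -25416*(9*(-211) - 11735) = -25416*(-1899 - 11735) = -25416*(-13634) = 346521744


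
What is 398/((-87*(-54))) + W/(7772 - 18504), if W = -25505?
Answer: 62046913/25209468 ≈ 2.4613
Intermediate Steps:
398/((-87*(-54))) + W/(7772 - 18504) = 398/((-87*(-54))) - 25505/(7772 - 18504) = 398/4698 - 25505/(-10732) = 398*(1/4698) - 25505*(-1/10732) = 199/2349 + 25505/10732 = 62046913/25209468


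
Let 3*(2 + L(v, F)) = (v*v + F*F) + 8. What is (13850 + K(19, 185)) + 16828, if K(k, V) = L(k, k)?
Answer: 92758/3 ≈ 30919.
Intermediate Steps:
L(v, F) = 2/3 + F**2/3 + v**2/3 (L(v, F) = -2 + ((v*v + F*F) + 8)/3 = -2 + ((v**2 + F**2) + 8)/3 = -2 + ((F**2 + v**2) + 8)/3 = -2 + (8 + F**2 + v**2)/3 = -2 + (8/3 + F**2/3 + v**2/3) = 2/3 + F**2/3 + v**2/3)
K(k, V) = 2/3 + 2*k**2/3 (K(k, V) = 2/3 + k**2/3 + k**2/3 = 2/3 + 2*k**2/3)
(13850 + K(19, 185)) + 16828 = (13850 + (2/3 + (2/3)*19**2)) + 16828 = (13850 + (2/3 + (2/3)*361)) + 16828 = (13850 + (2/3 + 722/3)) + 16828 = (13850 + 724/3) + 16828 = 42274/3 + 16828 = 92758/3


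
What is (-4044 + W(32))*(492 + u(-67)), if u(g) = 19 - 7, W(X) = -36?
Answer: -2056320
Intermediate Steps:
u(g) = 12
(-4044 + W(32))*(492 + u(-67)) = (-4044 - 36)*(492 + 12) = -4080*504 = -2056320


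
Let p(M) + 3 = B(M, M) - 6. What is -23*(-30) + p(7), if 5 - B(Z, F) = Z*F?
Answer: 637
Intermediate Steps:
B(Z, F) = 5 - F*Z (B(Z, F) = 5 - Z*F = 5 - F*Z)
p(M) = -4 - M² (p(M) = -3 + ((5 - M*M) - 6) = -3 + ((5 - M²) - 6) = -3 + (-1 - M²) = -4 - M²)
-23*(-30) + p(7) = -23*(-30) + (-4 - 1*7²) = 690 + (-4 - 1*49) = 690 + (-4 - 49) = 690 - 53 = 637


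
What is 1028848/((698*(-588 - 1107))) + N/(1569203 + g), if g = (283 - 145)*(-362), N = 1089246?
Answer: -137188201198/898718159085 ≈ -0.15265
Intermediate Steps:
g = -49956 (g = 138*(-362) = -49956)
1028848/((698*(-588 - 1107))) + N/(1569203 + g) = 1028848/((698*(-588 - 1107))) + 1089246/(1569203 - 49956) = 1028848/((698*(-1695))) + 1089246/1519247 = 1028848/(-1183110) + 1089246*(1/1519247) = 1028848*(-1/1183110) + 1089246/1519247 = -514424/591555 + 1089246/1519247 = -137188201198/898718159085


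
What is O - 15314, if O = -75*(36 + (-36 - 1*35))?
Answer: -12689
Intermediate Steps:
O = 2625 (O = -75*(36 + (-36 - 35)) = -75*(36 - 71) = -75*(-35) = 2625)
O - 15314 = 2625 - 15314 = -12689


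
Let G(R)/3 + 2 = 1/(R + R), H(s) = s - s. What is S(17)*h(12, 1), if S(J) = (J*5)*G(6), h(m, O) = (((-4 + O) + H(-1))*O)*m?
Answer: 17595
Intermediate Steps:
H(s) = 0
G(R) = -6 + 3/(2*R) (G(R) = -6 + 3/(R + R) = -6 + 3/((2*R)) = -6 + 3*(1/(2*R)) = -6 + 3/(2*R))
h(m, O) = O*m*(-4 + O) (h(m, O) = (((-4 + O) + 0)*O)*m = ((-4 + O)*O)*m = (O*(-4 + O))*m = O*m*(-4 + O))
S(J) = -115*J/4 (S(J) = (J*5)*(-6 + (3/2)/6) = (5*J)*(-6 + (3/2)*(1/6)) = (5*J)*(-6 + 1/4) = (5*J)*(-23/4) = -115*J/4)
S(17)*h(12, 1) = (-115/4*17)*(1*12*(-4 + 1)) = -1955*12*(-3)/4 = -1955/4*(-36) = 17595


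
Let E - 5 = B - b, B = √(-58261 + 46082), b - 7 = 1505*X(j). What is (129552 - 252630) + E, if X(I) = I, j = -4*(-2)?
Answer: -135120 + I*√12179 ≈ -1.3512e+5 + 110.36*I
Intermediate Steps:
j = 8
b = 12047 (b = 7 + 1505*8 = 7 + 12040 = 12047)
B = I*√12179 (B = √(-12179) = I*√12179 ≈ 110.36*I)
E = -12042 + I*√12179 (E = 5 + (I*√12179 - 1*12047) = 5 + (I*√12179 - 12047) = 5 + (-12047 + I*√12179) = -12042 + I*√12179 ≈ -12042.0 + 110.36*I)
(129552 - 252630) + E = (129552 - 252630) + (-12042 + I*√12179) = -123078 + (-12042 + I*√12179) = -135120 + I*√12179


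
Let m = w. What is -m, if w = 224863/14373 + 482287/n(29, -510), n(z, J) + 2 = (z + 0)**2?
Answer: -7120571108/12058947 ≈ -590.48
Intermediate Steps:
n(z, J) = -2 + z**2 (n(z, J) = -2 + (z + 0)**2 = -2 + z**2)
w = 7120571108/12058947 (w = 224863/14373 + 482287/(-2 + 29**2) = 224863*(1/14373) + 482287/(-2 + 841) = 224863/14373 + 482287/839 = 7120571108/12058947 ≈ 590.48)
m = 7120571108/12058947 ≈ 590.48
-m = -1*7120571108/12058947 = -7120571108/12058947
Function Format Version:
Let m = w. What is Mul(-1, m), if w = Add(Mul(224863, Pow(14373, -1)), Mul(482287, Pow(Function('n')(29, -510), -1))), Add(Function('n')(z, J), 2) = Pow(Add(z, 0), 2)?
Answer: Rational(-7120571108, 12058947) ≈ -590.48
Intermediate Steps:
Function('n')(z, J) = Add(-2, Pow(z, 2)) (Function('n')(z, J) = Add(-2, Pow(Add(z, 0), 2)) = Add(-2, Pow(z, 2)))
w = Rational(7120571108, 12058947) (w = Add(Mul(224863, Pow(14373, -1)), Mul(482287, Pow(Add(-2, Pow(29, 2)), -1))) = Add(Mul(224863, Rational(1, 14373)), Mul(482287, Pow(Add(-2, 841), -1))) = Add(Rational(224863, 14373), Mul(482287, Pow(839, -1))) = Add(Rational(224863, 14373), Mul(482287, Rational(1, 839))) = Add(Rational(224863, 14373), Rational(482287, 839)) = Rational(7120571108, 12058947) ≈ 590.48)
m = Rational(7120571108, 12058947) ≈ 590.48
Mul(-1, m) = Mul(-1, Rational(7120571108, 12058947)) = Rational(-7120571108, 12058947)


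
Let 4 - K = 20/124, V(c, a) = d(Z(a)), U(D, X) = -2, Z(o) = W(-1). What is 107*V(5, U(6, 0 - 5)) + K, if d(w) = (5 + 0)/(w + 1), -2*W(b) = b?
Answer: 33527/93 ≈ 360.51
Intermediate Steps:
W(b) = -b/2
Z(o) = ½ (Z(o) = -½*(-1) = ½)
d(w) = 5/(1 + w)
V(c, a) = 10/3 (V(c, a) = 5/(1 + ½) = 5/(3/2) = 5*(⅔) = 10/3)
K = 119/31 (K = 4 - 20/124 = 4 - 1*5/31 = 4 - 5/31 = 119/31 ≈ 3.8387)
107*V(5, U(6, 0 - 5)) + K = 107*(10/3) + 119/31 = 1070/3 + 119/31 = 33527/93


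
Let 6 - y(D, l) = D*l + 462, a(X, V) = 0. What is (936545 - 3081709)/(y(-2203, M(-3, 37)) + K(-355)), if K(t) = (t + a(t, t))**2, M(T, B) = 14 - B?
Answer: -76613/2675 ≈ -28.640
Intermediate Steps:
K(t) = t**2 (K(t) = (t + 0)**2 = t**2)
y(D, l) = -456 - D*l (y(D, l) = 6 - (D*l + 462) = 6 - (462 + D*l) = 6 + (-462 - D*l) = -456 - D*l)
(936545 - 3081709)/(y(-2203, M(-3, 37)) + K(-355)) = (936545 - 3081709)/((-456 - 1*(-2203)*(14 - 1*37)) + (-355)**2) = -2145164/((-456 - 1*(-2203)*(14 - 37)) + 126025) = -2145164/((-456 - 1*(-2203)*(-23)) + 126025) = -2145164/((-456 - 50669) + 126025) = -2145164/(-51125 + 126025) = -2145164/74900 = -2145164*1/74900 = -76613/2675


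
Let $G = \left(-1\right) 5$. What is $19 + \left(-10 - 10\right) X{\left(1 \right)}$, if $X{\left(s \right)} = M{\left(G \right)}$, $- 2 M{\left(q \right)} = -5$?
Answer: $-31$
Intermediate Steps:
$G = -5$
$M{\left(q \right)} = \frac{5}{2}$ ($M{\left(q \right)} = \left(- \frac{1}{2}\right) \left(-5\right) = \frac{5}{2}$)
$X{\left(s \right)} = \frac{5}{2}$
$19 + \left(-10 - 10\right) X{\left(1 \right)} = 19 + \left(-10 - 10\right) \frac{5}{2} = 19 - 50 = -31$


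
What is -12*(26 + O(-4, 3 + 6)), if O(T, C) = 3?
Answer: -348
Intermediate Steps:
-12*(26 + O(-4, 3 + 6)) = -12*(26 + 3) = -12*29 = -348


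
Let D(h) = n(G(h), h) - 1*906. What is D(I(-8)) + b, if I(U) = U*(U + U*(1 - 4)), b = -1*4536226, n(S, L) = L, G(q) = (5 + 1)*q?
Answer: -4537260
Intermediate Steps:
G(q) = 6*q
b = -4536226
I(U) = -2*U² (I(U) = U*(U + U*(-3)) = U*(U - 3*U) = U*(-2*U) = -2*U²)
D(h) = -906 + h (D(h) = h - 1*906 = h - 906 = -906 + h)
D(I(-8)) + b = (-906 - 2*(-8)²) - 4536226 = (-906 - 2*64) - 4536226 = (-906 - 128) - 4536226 = -1034 - 4536226 = -4537260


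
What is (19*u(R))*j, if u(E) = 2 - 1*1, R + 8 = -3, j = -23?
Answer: -437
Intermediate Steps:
R = -11 (R = -8 - 3 = -11)
u(E) = 1 (u(E) = 2 - 1 = 1)
(19*u(R))*j = (19*1)*(-23) = 19*(-23) = -437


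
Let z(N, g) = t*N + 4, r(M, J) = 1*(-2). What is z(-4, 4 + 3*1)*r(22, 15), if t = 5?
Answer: 32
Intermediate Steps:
r(M, J) = -2
z(N, g) = 4 + 5*N (z(N, g) = 5*N + 4 = 4 + 5*N)
z(-4, 4 + 3*1)*r(22, 15) = (4 + 5*(-4))*(-2) = (4 - 20)*(-2) = -16*(-2) = 32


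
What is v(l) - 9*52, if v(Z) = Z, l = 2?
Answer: -466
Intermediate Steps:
v(l) - 9*52 = 2 - 9*52 = 2 - 468 = -466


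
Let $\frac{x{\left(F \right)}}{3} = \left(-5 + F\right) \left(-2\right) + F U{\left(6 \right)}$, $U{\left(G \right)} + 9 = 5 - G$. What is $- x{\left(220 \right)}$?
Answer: $7890$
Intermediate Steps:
$U{\left(G \right)} = -4 - G$ ($U{\left(G \right)} = -9 - \left(-5 + G\right) = -4 - G$)
$x{\left(F \right)} = 30 - 36 F$ ($x{\left(F \right)} = 3 \left(\left(-5 + F\right) \left(-2\right) + F \left(-4 - 6\right)\right) = 3 \left(\left(10 - 2 F\right) + F \left(-4 - 6\right)\right) = 3 \left(\left(10 - 2 F\right) + F \left(-10\right)\right) = 3 \left(\left(10 - 2 F\right) - 10 F\right) = 3 \left(10 - 12 F\right) = 30 - 36 F$)
$- x{\left(220 \right)} = - (30 - 7920) = \left(-1\right) \left(-7890\right) = 7890$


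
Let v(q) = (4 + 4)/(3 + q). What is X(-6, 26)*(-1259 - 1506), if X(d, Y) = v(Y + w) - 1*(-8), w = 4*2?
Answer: -840560/37 ≈ -22718.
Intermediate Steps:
w = 8
v(q) = 8/(3 + q)
X(d, Y) = 8 + 8/(11 + Y) (X(d, Y) = 8/(3 + (Y + 8)) - 1*(-8) = 8/(3 + (8 + Y)) + 8 = 8/(11 + Y) + 8 = 8 + 8/(11 + Y))
X(-6, 26)*(-1259 - 1506) = (8*(12 + 26)/(11 + 26))*(-1259 - 1506) = (8*38/37)*(-2765) = (8*(1/37)*38)*(-2765) = (304/37)*(-2765) = -840560/37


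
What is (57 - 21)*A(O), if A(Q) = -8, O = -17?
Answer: -288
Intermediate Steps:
(57 - 21)*A(O) = (57 - 21)*(-8) = 36*(-8) = -288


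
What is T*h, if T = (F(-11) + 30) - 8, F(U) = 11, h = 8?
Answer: 264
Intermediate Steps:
T = 33 (T = (11 + 30) - 8 = 41 - 8 = 33)
T*h = 33*8 = 264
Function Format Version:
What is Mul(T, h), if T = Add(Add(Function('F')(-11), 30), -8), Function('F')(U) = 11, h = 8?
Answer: 264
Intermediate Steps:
T = 33 (T = Add(Add(11, 30), -8) = Add(41, -8) = 33)
Mul(T, h) = Mul(33, 8) = 264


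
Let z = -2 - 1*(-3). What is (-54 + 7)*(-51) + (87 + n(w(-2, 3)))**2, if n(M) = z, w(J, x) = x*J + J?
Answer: 10141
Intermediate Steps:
w(J, x) = J + J*x (w(J, x) = J*x + J = J + J*x)
z = 1 (z = -2 + 3 = 1)
n(M) = 1
(-54 + 7)*(-51) + (87 + n(w(-2, 3)))**2 = (-54 + 7)*(-51) + (87 + 1)**2 = -47*(-51) + 88**2 = 2397 + 7744 = 10141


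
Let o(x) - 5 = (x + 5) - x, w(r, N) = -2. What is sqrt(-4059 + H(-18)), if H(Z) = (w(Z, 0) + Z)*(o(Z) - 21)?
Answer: I*sqrt(3839) ≈ 61.96*I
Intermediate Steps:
o(x) = 10 (o(x) = 5 + ((x + 5) - x) = 5 + ((5 + x) - x) = 5 + 5 = 10)
H(Z) = 22 - 11*Z (H(Z) = (-2 + Z)*(10 - 21) = (-2 + Z)*(-11) = 22 - 11*Z)
sqrt(-4059 + H(-18)) = sqrt(-4059 + (22 - 11*(-18))) = sqrt(-4059 + (22 + 198)) = sqrt(-4059 + 220) = sqrt(-3839) = I*sqrt(3839)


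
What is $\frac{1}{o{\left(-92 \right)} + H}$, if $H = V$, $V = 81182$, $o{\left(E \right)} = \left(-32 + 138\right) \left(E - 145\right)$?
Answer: $\frac{1}{56060} \approx 1.7838 \cdot 10^{-5}$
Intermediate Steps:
$o{\left(E \right)} = -15370 + 106 E$ ($o{\left(E \right)} = 106 \left(-145 + E\right) = -15370 + 106 E$)
$H = 81182$
$\frac{1}{o{\left(-92 \right)} + H} = \frac{1}{\left(-15370 + 106 \left(-92\right)\right) + 81182} = \frac{1}{\left(-15370 - 9752\right) + 81182} = \frac{1}{-25122 + 81182} = \frac{1}{56060}$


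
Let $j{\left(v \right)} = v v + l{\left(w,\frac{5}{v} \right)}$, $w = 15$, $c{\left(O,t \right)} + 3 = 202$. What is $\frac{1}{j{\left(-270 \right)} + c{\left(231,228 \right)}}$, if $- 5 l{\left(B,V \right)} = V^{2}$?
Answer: $\frac{14580}{1065783419} \approx 1.368 \cdot 10^{-5}$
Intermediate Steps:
$c{\left(O,t \right)} = 199$ ($c{\left(O,t \right)} = -3 + 202 = 199$)
$l{\left(B,V \right)} = - \frac{V^{2}}{5}$
$j{\left(v \right)} = v^{2} - \frac{5}{v^{2}}$ ($j{\left(v \right)} = v v - \frac{\left(\frac{5}{v}\right)^{2}}{5} = v^{2} - \frac{25 \frac{1}{v^{2}}}{5} = v^{2} - \frac{5}{v^{2}}$)
$\frac{1}{j{\left(-270 \right)} + c{\left(231,228 \right)}} = \frac{1}{\frac{-5 + \left(-270\right)^{4}}{72900} + 199} = \frac{1}{\frac{-5 + 5314410000}{72900} + 199} = \frac{1}{\frac{1}{72900} \cdot 5314409995 + 199} = \frac{1}{\frac{1062881999}{14580} + 199} = \frac{1}{\frac{1065783419}{14580}} = \frac{14580}{1065783419}$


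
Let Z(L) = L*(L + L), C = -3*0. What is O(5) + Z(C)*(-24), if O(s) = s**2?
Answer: 25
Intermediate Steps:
C = 0
Z(L) = 2*L**2 (Z(L) = L*(2*L) = 2*L**2)
O(5) + Z(C)*(-24) = 5**2 + (2*0**2)*(-24) = 25 + (2*0)*(-24) = 25 + 0*(-24) = 25 + 0 = 25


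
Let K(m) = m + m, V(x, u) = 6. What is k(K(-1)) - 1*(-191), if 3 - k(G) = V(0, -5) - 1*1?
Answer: 189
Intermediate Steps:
K(m) = 2*m
k(G) = -2 (k(G) = 3 - (6 - 1*1) = 3 - (6 - 1) = 3 - 1*5 = 3 - 5 = -2)
k(K(-1)) - 1*(-191) = -2 - 1*(-191) = -2 + 191 = 189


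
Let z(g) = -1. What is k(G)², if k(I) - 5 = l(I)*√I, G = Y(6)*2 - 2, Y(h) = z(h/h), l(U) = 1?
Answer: 21 + 20*I ≈ 21.0 + 20.0*I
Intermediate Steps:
Y(h) = -1
G = -4 (G = -1*2 - 2 = -2 - 2 = -4)
k(I) = 5 + √I (k(I) = 5 + 1*√I = 5 + √I)
k(G)² = (5 + √(-4))² = (5 + 2*I)²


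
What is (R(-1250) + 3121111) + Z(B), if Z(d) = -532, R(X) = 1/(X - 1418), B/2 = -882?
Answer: 8325704771/2668 ≈ 3.1206e+6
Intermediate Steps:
B = -1764 (B = 2*(-882) = -1764)
R(X) = 1/(-1418 + X)
(R(-1250) + 3121111) + Z(B) = (1/(-1418 - 1250) + 3121111) - 532 = (1/(-2668) + 3121111) - 532 = (-1/2668 + 3121111) - 532 = 8327124147/2668 - 532 = 8325704771/2668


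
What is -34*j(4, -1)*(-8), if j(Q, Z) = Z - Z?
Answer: 0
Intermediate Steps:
j(Q, Z) = 0
-34*j(4, -1)*(-8) = -34*0*(-8) = 0*(-8) = 0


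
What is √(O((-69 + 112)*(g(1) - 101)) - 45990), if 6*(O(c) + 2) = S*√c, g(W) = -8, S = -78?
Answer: √(-45992 - 13*I*√4687) ≈ 2.075 - 214.47*I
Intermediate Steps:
O(c) = -2 - 13*√c (O(c) = -2 + (-78*√c)/6 = -2 - 13*√c)
√(O((-69 + 112)*(g(1) - 101)) - 45990) = √((-2 - 13*√(-69 + 112)*√(-8 - 101)) - 45990) = √((-2 - 13*I*√4687) - 45990) = √(-45992 - 13*I*√4687)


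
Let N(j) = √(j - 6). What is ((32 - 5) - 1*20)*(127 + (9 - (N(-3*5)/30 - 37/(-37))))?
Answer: 945 - 7*I*√21/30 ≈ 945.0 - 1.0693*I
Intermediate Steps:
N(j) = √(-6 + j)
((32 - 5) - 1*20)*(127 + (9 - (N(-3*5)/30 - 37/(-37)))) = ((32 - 5) - 1*20)*(127 + (9 - (√(-6 - 3*5)/30 - 37/(-37)))) = (27 - 20)*(127 + (9 - (√(-6 - 15)*(1/30) - 37*(-1/37)))) = 7*(127 + (9 - (√(-21)*(1/30) + 1))) = 7*(127 + (9 - ((I*√21)*(1/30) + 1))) = 7*(127 + (9 - (I*√21/30 + 1))) = 7*(127 + (9 - (1 + I*√21/30))) = 7*(127 + (9 + (-1 - I*√21/30))) = 7*(127 + (8 - I*√21/30)) = 7*(135 - I*√21/30) = 945 - 7*I*√21/30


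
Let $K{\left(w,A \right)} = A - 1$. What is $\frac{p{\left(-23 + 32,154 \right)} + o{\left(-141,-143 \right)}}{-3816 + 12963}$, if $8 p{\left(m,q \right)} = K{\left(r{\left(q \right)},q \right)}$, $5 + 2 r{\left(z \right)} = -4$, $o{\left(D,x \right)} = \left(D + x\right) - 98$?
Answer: $- \frac{2903}{73176} \approx -0.039671$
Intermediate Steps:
$o{\left(D,x \right)} = -98 + D + x$
$r{\left(z \right)} = - \frac{9}{2}$ ($r{\left(z \right)} = - \frac{5}{2} + \frac{1}{2} \left(-4\right) = - \frac{5}{2} - 2 = - \frac{9}{2}$)
$K{\left(w,A \right)} = -1 + A$
$p{\left(m,q \right)} = - \frac{1}{8} + \frac{q}{8}$ ($p{\left(m,q \right)} = \frac{-1 + q}{8} = - \frac{1}{8} + \frac{q}{8}$)
$\frac{p{\left(-23 + 32,154 \right)} + o{\left(-141,-143 \right)}}{-3816 + 12963} = \frac{\left(- \frac{1}{8} + \frac{1}{8} \cdot 154\right) - 382}{-3816 + 12963} = \frac{\left(- \frac{1}{8} + \frac{77}{4}\right) - 382}{9147} = \left(\frac{153}{8} - 382\right) \frac{1}{9147} = \left(- \frac{2903}{8}\right) \frac{1}{9147} = - \frac{2903}{73176}$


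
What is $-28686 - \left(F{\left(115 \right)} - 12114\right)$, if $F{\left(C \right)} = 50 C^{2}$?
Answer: $-677822$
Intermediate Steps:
$-28686 - \left(F{\left(115 \right)} - 12114\right) = -28686 - \left(50 \cdot 115^{2} - 12114\right) = -28686 - \left(50 \cdot 13225 - 12114\right) = -28686 - \left(661250 - 12114\right) = -28686 - 649136 = -677822$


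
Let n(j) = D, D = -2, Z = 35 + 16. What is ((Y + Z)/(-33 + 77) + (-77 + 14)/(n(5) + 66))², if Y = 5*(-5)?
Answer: 76729/495616 ≈ 0.15482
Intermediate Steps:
Z = 51
n(j) = -2
Y = -25
((Y + Z)/(-33 + 77) + (-77 + 14)/(n(5) + 66))² = ((-25 + 51)/(-33 + 77) + (-77 + 14)/(-2 + 66))² = (26/44 - 63/64)² = (26*(1/44) - 63*1/64)² = (13/22 - 63/64)² = (-277/704)² = 76729/495616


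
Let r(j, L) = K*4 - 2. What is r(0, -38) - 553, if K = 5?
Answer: -535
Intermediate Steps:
r(j, L) = 18 (r(j, L) = 5*4 - 2 = 20 - 2 = 18)
r(0, -38) - 553 = 18 - 553 = -535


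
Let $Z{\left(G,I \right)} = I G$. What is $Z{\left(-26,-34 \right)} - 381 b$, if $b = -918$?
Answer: $350642$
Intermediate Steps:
$Z{\left(G,I \right)} = G I$
$Z{\left(-26,-34 \right)} - 381 b = \left(-26\right) \left(-34\right) - -349758 = 884 + 349758 = 350642$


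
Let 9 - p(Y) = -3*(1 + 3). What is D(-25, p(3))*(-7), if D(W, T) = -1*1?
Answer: 7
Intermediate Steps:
p(Y) = 21 (p(Y) = 9 - (-3)*(1 + 3) = 9 - (-3)*4 = 9 - 1*(-12) = 9 + 12 = 21)
D(W, T) = -1
D(-25, p(3))*(-7) = -1*(-7) = 7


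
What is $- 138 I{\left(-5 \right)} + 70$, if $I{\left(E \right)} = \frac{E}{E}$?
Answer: $-68$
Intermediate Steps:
$I{\left(E \right)} = 1$
$- 138 I{\left(-5 \right)} + 70 = \left(-138\right) 1 + 70 = -138 + 70 = -68$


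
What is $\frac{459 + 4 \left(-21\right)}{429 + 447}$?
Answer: $\frac{125}{292} \approx 0.42808$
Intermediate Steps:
$\frac{459 + 4 \left(-21\right)}{429 + 447} = \frac{459 - 84}{876} = 375 \cdot \frac{1}{876} = \frac{125}{292}$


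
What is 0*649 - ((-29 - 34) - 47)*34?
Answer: 3740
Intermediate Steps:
0*649 - ((-29 - 34) - 47)*34 = 0 - (-63 - 47)*34 = 0 - (-110)*34 = 0 - 1*(-3740) = 0 + 3740 = 3740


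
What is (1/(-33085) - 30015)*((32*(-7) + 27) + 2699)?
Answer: -2484601782552/33085 ≈ -7.5097e+7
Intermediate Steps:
(1/(-33085) - 30015)*((32*(-7) + 27) + 2699) = (-1/33085 - 30015)*((-224 + 27) + 2699) = -993046276*(-197 + 2699)/33085 = -993046276/33085*2502 = -2484601782552/33085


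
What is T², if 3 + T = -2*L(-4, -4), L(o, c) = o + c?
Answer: 169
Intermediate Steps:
L(o, c) = c + o
T = 13 (T = -3 - 2*(-4 - 4) = -3 - 2*(-8) = -3 + 16 = 13)
T² = 13² = 169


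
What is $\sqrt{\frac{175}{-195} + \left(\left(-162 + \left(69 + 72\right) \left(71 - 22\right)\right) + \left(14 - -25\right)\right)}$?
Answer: $\frac{\sqrt{10320141}}{39} \approx 82.372$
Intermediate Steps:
$\sqrt{\frac{175}{-195} + \left(\left(-162 + \left(69 + 72\right) \left(71 - 22\right)\right) + \left(14 - -25\right)\right)} = \sqrt{175 \left(- \frac{1}{195}\right) + \left(\left(-162 + 141 \cdot 49\right) + \left(14 + 25\right)\right)} = \sqrt{- \frac{35}{39} + \left(\left(-162 + 6909\right) + 39\right)} = \sqrt{- \frac{35}{39} + \left(6747 + 39\right)} = \sqrt{- \frac{35}{39} + 6786} = \sqrt{\frac{264619}{39}} = \frac{\sqrt{10320141}}{39}$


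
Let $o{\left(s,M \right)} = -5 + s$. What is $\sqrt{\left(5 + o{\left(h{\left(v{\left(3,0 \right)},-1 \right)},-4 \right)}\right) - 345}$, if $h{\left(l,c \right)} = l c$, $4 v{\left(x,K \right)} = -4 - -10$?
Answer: $\frac{3 i \sqrt{154}}{2} \approx 18.615 i$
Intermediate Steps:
$v{\left(x,K \right)} = \frac{3}{2}$ ($v{\left(x,K \right)} = \frac{-4 - -10}{4} = \frac{-4 + 10}{4} = \frac{1}{4} \cdot 6 = \frac{3}{2}$)
$h{\left(l,c \right)} = c l$
$\sqrt{\left(5 + o{\left(h{\left(v{\left(3,0 \right)},-1 \right)},-4 \right)}\right) - 345} = \sqrt{\left(5 - \frac{13}{2}\right) - 345} = \sqrt{- \frac{3}{2} - 345} = \sqrt{- \frac{693}{2}} = \frac{3 i \sqrt{154}}{2}$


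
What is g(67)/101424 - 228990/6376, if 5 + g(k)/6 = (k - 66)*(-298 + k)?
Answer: -242021981/6736244 ≈ -35.928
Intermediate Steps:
g(k) = -30 + 6*(-298 + k)*(-66 + k) (g(k) = -30 + 6*((k - 66)*(-298 + k)) = -30 + 6*((-66 + k)*(-298 + k)) = -30 + 6*((-298 + k)*(-66 + k)) = -30 + 6*(-298 + k)*(-66 + k))
g(67)/101424 - 228990/6376 = (117978 - 2184*67 + 6*67²)/101424 - 228990/6376 = (117978 - 146328 + 6*4489)*(1/101424) - 228990*1/6376 = (117978 - 146328 + 26934)*(1/101424) - 114495/3188 = -1416*1/101424 - 114495/3188 = -59/4226 - 114495/3188 = -242021981/6736244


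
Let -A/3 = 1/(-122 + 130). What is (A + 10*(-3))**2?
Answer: 59049/64 ≈ 922.64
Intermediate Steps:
A = -3/8 (A = -3/(-122 + 130) = -3/8 ≈ -0.37500)
(A + 10*(-3))**2 = (-3/8 + 10*(-3))**2 = (-3/8 - 30)**2 = (-243/8)**2 = 59049/64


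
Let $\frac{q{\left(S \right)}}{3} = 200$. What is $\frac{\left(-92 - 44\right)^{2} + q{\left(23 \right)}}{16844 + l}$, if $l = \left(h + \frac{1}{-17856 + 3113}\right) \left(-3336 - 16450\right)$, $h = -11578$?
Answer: $\frac{140766164}{1688804408861} \approx 8.3353 \cdot 10^{-5}$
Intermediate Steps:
$q{\left(S \right)} = 600$ ($q{\left(S \right)} = 3 \cdot 200 = 600$)
$l = \frac{3377360486630}{14743}$ ($l = \left(-11578 + \frac{1}{-17856 + 3113}\right) \left(-3336 - 16450\right) = \left(-11578 + \frac{1}{-14743}\right) \left(-19786\right) = \left(-11578 - \frac{1}{14743}\right) \left(-19786\right) = \left(- \frac{170694455}{14743}\right) \left(-19786\right) = \frac{3377360486630}{14743} \approx 2.2908 \cdot 10^{8}$)
$\frac{\left(-92 - 44\right)^{2} + q{\left(23 \right)}}{16844 + l} = \frac{\left(-92 - 44\right)^{2} + 600}{16844 + \frac{3377360486630}{14743}} = \frac{\left(-136\right)^{2} + 600}{\frac{3377608817722}{14743}} = \left(18496 + 600\right) \frac{14743}{3377608817722} = 19096 \cdot \frac{14743}{3377608817722} = \frac{140766164}{1688804408861}$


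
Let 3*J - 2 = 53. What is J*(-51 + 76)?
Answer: 1375/3 ≈ 458.33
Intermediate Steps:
J = 55/3 (J = ⅔ + (⅓)*53 = ⅔ + 53/3 = 55/3 ≈ 18.333)
J*(-51 + 76) = 55*(-51 + 76)/3 = (55/3)*25 = 1375/3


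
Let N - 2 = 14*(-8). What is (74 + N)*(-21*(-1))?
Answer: -756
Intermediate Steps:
N = -110 (N = 2 + 14*(-8) = 2 - 112 = -110)
(74 + N)*(-21*(-1)) = (74 - 110)*(-21*(-1)) = -36*21 = -756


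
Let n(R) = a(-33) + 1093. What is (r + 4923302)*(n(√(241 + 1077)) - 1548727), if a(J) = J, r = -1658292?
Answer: -5053148231670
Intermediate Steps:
n(R) = 1060 (n(R) = -33 + 1093 = 1060)
(r + 4923302)*(n(√(241 + 1077)) - 1548727) = (-1658292 + 4923302)*(1060 - 1548727) = 3265010*(-1547667) = -5053148231670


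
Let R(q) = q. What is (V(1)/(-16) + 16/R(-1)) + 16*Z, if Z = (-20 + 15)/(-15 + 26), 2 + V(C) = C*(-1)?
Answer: -4063/176 ≈ -23.085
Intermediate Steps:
V(C) = -2 - C (V(C) = -2 + C*(-1) = -2 - C)
Z = -5/11 ≈ -0.45455
(V(1)/(-16) + 16/R(-1)) + 16*Z = ((-2 - 1*1)/(-16) + 16/(-1)) + 16*(-5/11) = ((-2 - 1)*(-1/16) + 16*(-1)) - 80/11 = (-3*(-1/16) - 16) - 80/11 = (3/16 - 16) - 80/11 = -253/16 - 80/11 = -4063/176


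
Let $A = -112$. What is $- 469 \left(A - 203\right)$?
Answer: $147735$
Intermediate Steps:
$- 469 \left(A - 203\right) = - 469 \left(-112 - 203\right) = \left(-469\right) \left(-315\right) = 147735$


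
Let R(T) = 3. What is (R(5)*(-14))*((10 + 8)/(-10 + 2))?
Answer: 189/2 ≈ 94.500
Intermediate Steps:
(R(5)*(-14))*((10 + 8)/(-10 + 2)) = (3*(-14))*((10 + 8)/(-10 + 2)) = -756/(-8) = -756*(-1)/8 = -42*(-9/4) = 189/2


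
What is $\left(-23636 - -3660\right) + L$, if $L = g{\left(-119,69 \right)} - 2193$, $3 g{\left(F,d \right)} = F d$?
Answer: $-24906$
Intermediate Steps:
$g{\left(F,d \right)} = \frac{F d}{3}$
$L = -4930$ ($L = \frac{1}{3} \left(-119\right) 69 - 2193 = -2737 - 2193 = -4930$)
$\left(-23636 - -3660\right) + L = \left(-23636 - -3660\right) - 4930 = \left(-23636 + 3660\right) - 4930 = -19976 - 4930 = -24906$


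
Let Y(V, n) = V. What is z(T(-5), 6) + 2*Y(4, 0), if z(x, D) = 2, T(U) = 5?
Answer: 10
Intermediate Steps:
z(T(-5), 6) + 2*Y(4, 0) = 2 + 2*4 = 2 + 8 = 10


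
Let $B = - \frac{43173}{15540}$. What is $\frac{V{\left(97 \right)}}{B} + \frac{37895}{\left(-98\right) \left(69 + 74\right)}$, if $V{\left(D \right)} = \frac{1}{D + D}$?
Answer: $- \frac{370174475}{136800846} \approx -2.7059$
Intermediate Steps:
$V{\left(D \right)} = \frac{1}{2 D}$
$B = - \frac{14391}{5180}$ ($B = \left(-43173\right) \frac{1}{15540} = - \frac{14391}{5180} \approx -2.7782$)
$\frac{V{\left(97 \right)}}{B} + \frac{37895}{\left(-98\right) \left(69 + 74\right)} = \frac{\frac{1}{2} \cdot \frac{1}{97}}{- \frac{14391}{5180}} + \frac{37895}{\left(-98\right) \left(69 + 74\right)} = \frac{1}{2} \cdot \frac{1}{97} \left(- \frac{5180}{14391}\right) + \frac{37895}{\left(-98\right) 143} = \frac{1}{194} \left(- \frac{5180}{14391}\right) + \frac{37895}{-14014} = - \frac{2590}{1395927} + 37895 \left(- \frac{1}{14014}\right) = - \frac{2590}{1395927} - \frac{265}{98} = - \frac{370174475}{136800846}$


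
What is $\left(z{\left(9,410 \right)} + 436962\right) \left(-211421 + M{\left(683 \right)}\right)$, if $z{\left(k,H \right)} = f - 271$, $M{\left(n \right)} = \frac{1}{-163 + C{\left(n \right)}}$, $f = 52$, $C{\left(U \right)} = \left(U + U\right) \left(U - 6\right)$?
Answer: $- \frac{85376213406811314}{924619} \approx -9.2337 \cdot 10^{10}$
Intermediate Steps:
$C{\left(U \right)} = 2 U \left(-6 + U\right)$
$M{\left(n \right)} = \frac{1}{-163 + 2 n \left(-6 + n\right)}$
$z{\left(k,H \right)} = -219$ ($z{\left(k,H \right)} = 52 - 271 = -219$)
$\left(z{\left(9,410 \right)} + 436962\right) \left(-211421 + M{\left(683 \right)}\right) = \left(-219 + 436962\right) \left(-211421 + \frac{1}{-163 + 2 \cdot 683 \left(-6 + 683\right)}\right) = 436743 \left(-211421 + \frac{1}{-163 + 2 \cdot 683 \cdot 677}\right) = 436743 \left(-211421 + \frac{1}{-163 + 924782}\right) = 436743 \left(-211421 + \frac{1}{924619}\right) = 436743 \left(- \frac{195483873598}{924619}\right) = - \frac{85376213406811314}{924619}$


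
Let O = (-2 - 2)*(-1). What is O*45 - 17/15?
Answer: 2683/15 ≈ 178.87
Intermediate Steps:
O = 4 (O = -4*(-1) = 4)
O*45 - 17/15 = 4*45 - 17/15 = 180 - 17*1/15 = 180 - 17/15 = 2683/15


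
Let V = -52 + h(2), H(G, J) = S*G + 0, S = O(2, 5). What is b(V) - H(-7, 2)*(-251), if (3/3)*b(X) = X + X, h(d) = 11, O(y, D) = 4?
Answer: -7110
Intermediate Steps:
S = 4
H(G, J) = 4*G (H(G, J) = 4*G + 0 = 4*G)
V = -41 (V = -52 + 11 = -41)
b(X) = 2*X (b(X) = X + X = 2*X)
b(V) - H(-7, 2)*(-251) = 2*(-41) - 4*(-7)*(-251) = -82 - (-28)*(-251) = -82 - 1*7028 = -82 - 7028 = -7110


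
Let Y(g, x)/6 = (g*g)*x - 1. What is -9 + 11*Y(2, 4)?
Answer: 981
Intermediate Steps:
Y(g, x) = -6 + 6*x*g**2 (Y(g, x) = 6*((g*g)*x - 1) = 6*(g**2*x - 1) = 6*(x*g**2 - 1) = 6*(-1 + x*g**2) = -6 + 6*x*g**2)
-9 + 11*Y(2, 4) = -9 + 11*(-6 + 6*4*2**2) = -9 + 11*(-6 + 6*4*4) = -9 + 11*(-6 + 96) = -9 + 11*90 = -9 + 990 = 981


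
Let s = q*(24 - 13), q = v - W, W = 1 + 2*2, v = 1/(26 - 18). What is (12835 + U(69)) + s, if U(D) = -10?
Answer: 102171/8 ≈ 12771.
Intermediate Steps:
v = ⅛ (v = 1/8 = ⅛ ≈ 0.12500)
W = 5 (W = 1 + 4 = 5)
q = -39/8 (q = ⅛ - 1*5 = ⅛ - 5 = -39/8 ≈ -4.8750)
s = -429/8 (s = -39*(24 - 13)/8 = -39/8*11 = -429/8 ≈ -53.625)
(12835 + U(69)) + s = (12835 - 10) - 429/8 = 12825 - 429/8 = 102171/8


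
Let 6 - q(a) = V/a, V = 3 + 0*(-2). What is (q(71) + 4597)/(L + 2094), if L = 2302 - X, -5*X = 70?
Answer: 32681/31311 ≈ 1.0438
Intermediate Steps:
V = 3 (V = 3 + 0 = 3)
q(a) = 6 - 3/a
X = -14 (X = -⅕*70 = -14)
L = 2316 (L = 2302 - 1*(-14) = 2302 + 14 = 2316)
(q(71) + 4597)/(L + 2094) = ((6 - 3/71) + 4597)/(2316 + 2094) = ((6 - 3*1/71) + 4597)/4410 = ((6 - 3/71) + 4597)*(1/4410) = (423/71 + 4597)*(1/4410) = (326810/71)*(1/4410) = 32681/31311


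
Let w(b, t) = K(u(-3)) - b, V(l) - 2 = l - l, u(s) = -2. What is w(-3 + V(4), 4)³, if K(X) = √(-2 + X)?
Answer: (1 + 2*I)³ ≈ -11.0 - 2.0*I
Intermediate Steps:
V(l) = 2 (V(l) = 2 + (l - l) = 2 + 0 = 2)
w(b, t) = -b + 2*I (w(b, t) = √(-2 - 2) - b = √(-4) - b = 2*I - b = -b + 2*I)
w(-3 + V(4), 4)³ = (-(-3 + 2) + 2*I)³ = (-1*(-1) + 2*I)³ = (1 + 2*I)³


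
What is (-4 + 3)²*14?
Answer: 14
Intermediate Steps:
(-4 + 3)²*14 = (-1)²*14 = 1*14 = 14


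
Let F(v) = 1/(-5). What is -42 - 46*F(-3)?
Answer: -164/5 ≈ -32.800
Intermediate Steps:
F(v) = -⅕
-42 - 46*F(-3) = -42 - 46*(-⅕) = -42 + 46/5 = -164/5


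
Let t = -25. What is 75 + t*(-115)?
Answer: 2950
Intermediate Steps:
75 + t*(-115) = 75 - 25*(-115) = 75 + 2875 = 2950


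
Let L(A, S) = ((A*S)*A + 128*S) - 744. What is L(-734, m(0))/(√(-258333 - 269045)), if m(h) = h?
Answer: 372*I*√527378/263689 ≈ 1.0245*I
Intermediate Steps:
L(A, S) = -744 + 128*S + S*A² (L(A, S) = (S*A² + 128*S) - 744 = (128*S + S*A²) - 744 = -744 + 128*S + S*A²)
L(-734, m(0))/(√(-258333 - 269045)) = (-744 + 128*0 + 0*(-734)²)/(√(-258333 - 269045)) = (-744 + 0 + 0*538756)/(√(-527378)) = (-744 + 0 + 0)/((I*√527378)) = -(-372)*I*√527378/263689 = 372*I*√527378/263689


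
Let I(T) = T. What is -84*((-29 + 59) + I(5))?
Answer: -2940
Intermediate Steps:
-84*((-29 + 59) + I(5)) = -84*((-29 + 59) + 5) = -84*(30 + 5) = -84*35 = -2940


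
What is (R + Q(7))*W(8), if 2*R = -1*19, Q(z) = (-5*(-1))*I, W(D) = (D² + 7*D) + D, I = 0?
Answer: -1216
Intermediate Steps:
W(D) = D² + 8*D
Q(z) = 0 (Q(z) = -5*(-1)*0 = 5*0 = 0)
R = -19/2 (R = (-1*19)/2 = (½)*(-19) = -19/2 ≈ -9.5000)
(R + Q(7))*W(8) = (-19/2 + 0)*(8*(8 + 8)) = -76*16 = -19/2*128 = -1216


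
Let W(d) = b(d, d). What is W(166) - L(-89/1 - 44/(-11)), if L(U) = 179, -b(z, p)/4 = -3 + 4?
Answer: -183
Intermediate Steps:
b(z, p) = -4 (b(z, p) = -4*(-3 + 4) = -4*1 = -4)
W(d) = -4
W(166) - L(-89/1 - 44/(-11)) = -4 - 1*179 = -4 - 179 = -183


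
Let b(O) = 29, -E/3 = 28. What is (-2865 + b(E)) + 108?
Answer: -2728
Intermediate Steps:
E = -84 (E = -3*28 = -84)
(-2865 + b(E)) + 108 = (-2865 + 29) + 108 = -2836 + 108 = -2728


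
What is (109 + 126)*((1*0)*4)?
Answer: 0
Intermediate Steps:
(109 + 126)*((1*0)*4) = 235*(0*4) = 235*0 = 0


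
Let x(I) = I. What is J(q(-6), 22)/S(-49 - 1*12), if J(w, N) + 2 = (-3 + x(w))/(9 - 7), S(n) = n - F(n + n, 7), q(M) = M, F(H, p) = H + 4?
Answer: -13/114 ≈ -0.11404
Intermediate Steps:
F(H, p) = 4 + H
S(n) = -4 - n (S(n) = n - (4 + (n + n)) = n - (4 + 2*n) = n + (-4 - 2*n) = -4 - n)
J(w, N) = -7/2 + w/2 (J(w, N) = -2 + (-3 + w)/(9 - 7) = -2 + (-3 + w)/2 = -2 + (-3 + w)*(1/2) = -2 + (-3/2 + w/2) = -7/2 + w/2)
J(q(-6), 22)/S(-49 - 1*12) = (-7/2 + (1/2)*(-6))/(-4 - (-49 - 1*12)) = (-7/2 - 3)/(-4 - (-49 - 12)) = -13/(2*(-4 - 1*(-61))) = -13/(2*(-4 + 61)) = -13/2/57 = -13/2*1/57 = -13/114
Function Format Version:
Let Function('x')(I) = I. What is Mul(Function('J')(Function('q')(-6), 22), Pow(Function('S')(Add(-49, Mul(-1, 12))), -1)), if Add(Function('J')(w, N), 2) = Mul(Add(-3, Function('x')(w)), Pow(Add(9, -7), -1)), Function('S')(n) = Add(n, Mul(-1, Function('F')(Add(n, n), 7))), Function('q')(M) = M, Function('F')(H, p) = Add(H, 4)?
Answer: Rational(-13, 114) ≈ -0.11404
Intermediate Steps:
Function('F')(H, p) = Add(4, H)
Function('S')(n) = Add(-4, Mul(-1, n)) (Function('S')(n) = Add(n, Mul(-1, Add(4, Add(n, n)))) = Add(n, Mul(-1, Add(4, Mul(2, n)))) = Add(n, Add(-4, Mul(-2, n))) = Add(-4, Mul(-1, n)))
Function('J')(w, N) = Add(Rational(-7, 2), Mul(Rational(1, 2), w)) (Function('J')(w, N) = Add(-2, Mul(Add(-3, w), Pow(Add(9, -7), -1))) = Add(-2, Mul(Add(-3, w), Pow(2, -1))) = Add(-2, Mul(Add(-3, w), Rational(1, 2))) = Add(-2, Add(Rational(-3, 2), Mul(Rational(1, 2), w))) = Add(Rational(-7, 2), Mul(Rational(1, 2), w)))
Mul(Function('J')(Function('q')(-6), 22), Pow(Function('S')(Add(-49, Mul(-1, 12))), -1)) = Mul(Add(Rational(-7, 2), Mul(Rational(1, 2), -6)), Pow(Add(-4, Mul(-1, Add(-49, Mul(-1, 12)))), -1)) = Mul(Add(Rational(-7, 2), -3), Pow(Add(-4, Mul(-1, Add(-49, -12))), -1)) = Mul(Rational(-13, 2), Pow(Add(-4, Mul(-1, -61)), -1)) = Mul(Rational(-13, 2), Pow(Add(-4, 61), -1)) = Mul(Rational(-13, 2), Pow(57, -1)) = Mul(Rational(-13, 2), Rational(1, 57)) = Rational(-13, 114)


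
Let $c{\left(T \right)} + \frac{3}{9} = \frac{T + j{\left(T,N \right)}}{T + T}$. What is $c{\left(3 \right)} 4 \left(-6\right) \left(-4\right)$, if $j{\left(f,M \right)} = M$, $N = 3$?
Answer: $64$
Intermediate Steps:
$c{\left(T \right)} = - \frac{1}{3} + \frac{3 + T}{2 T}$ ($c{\left(T \right)} = - \frac{1}{3} + \frac{T + 3}{T + T} = - \frac{1}{3} + \frac{3 + T}{2 T}$)
$c{\left(3 \right)} 4 \left(-6\right) \left(-4\right) = \frac{9 + 3}{6 \cdot 3} \cdot 4 \left(-6\right) \left(-4\right) = \frac{1}{6} \cdot \frac{1}{3} \cdot 12 \cdot 4 \left(-6\right) \left(-4\right) = \frac{2}{3} \cdot 4 \left(-6\right) \left(-4\right) = \frac{8}{3} \left(-6\right) \left(-4\right) = \left(-16\right) \left(-4\right) = 64$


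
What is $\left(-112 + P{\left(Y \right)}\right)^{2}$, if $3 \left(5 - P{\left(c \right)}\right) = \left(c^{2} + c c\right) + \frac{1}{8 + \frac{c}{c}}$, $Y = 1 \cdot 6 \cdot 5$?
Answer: $\frac{364428100}{729} \approx 4.999 \cdot 10^{5}$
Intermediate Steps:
$Y = 30$ ($Y = 6 \cdot 5 = 30$)
$P{\left(c \right)} = \frac{134}{27} - \frac{2 c^{2}}{3}$ ($P{\left(c \right)} = 5 - \frac{\left(c^{2} + c c\right) + \frac{1}{8 + \frac{c}{c}}}{3} = 5 - \frac{\left(c^{2} + c^{2}\right) + \frac{1}{8 + 1}}{3} = 5 - \frac{2 c^{2} + \frac{1}{9}}{3} = 5 - \frac{\frac{1}{9} + 2 c^{2}}{3} = 5 - \left(\frac{1}{27} + \frac{2 c^{2}}{3}\right) = \frac{134}{27} - \frac{2 c^{2}}{3}$)
$\left(-112 + P{\left(Y \right)}\right)^{2} = \left(-112 + \left(\frac{134}{27} - \frac{2 \cdot 30^{2}}{3}\right)\right)^{2} = \left(-112 + \left(\frac{134}{27} - 600\right)\right)^{2} = \left(-112 - \frac{16066}{27}\right)^{2} = \left(- \frac{19090}{27}\right)^{2} = \frac{364428100}{729}$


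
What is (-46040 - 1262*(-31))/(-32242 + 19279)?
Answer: 2306/4321 ≈ 0.53367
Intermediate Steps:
(-46040 - 1262*(-31))/(-32242 + 19279) = (-46040 + 39122)/(-12963) = -6918*(-1/12963) = 2306/4321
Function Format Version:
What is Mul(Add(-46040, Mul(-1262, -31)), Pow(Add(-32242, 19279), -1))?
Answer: Rational(2306, 4321) ≈ 0.53367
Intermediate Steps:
Mul(Add(-46040, Mul(-1262, -31)), Pow(Add(-32242, 19279), -1)) = Mul(Add(-46040, 39122), Pow(-12963, -1)) = Mul(-6918, Rational(-1, 12963)) = Rational(2306, 4321)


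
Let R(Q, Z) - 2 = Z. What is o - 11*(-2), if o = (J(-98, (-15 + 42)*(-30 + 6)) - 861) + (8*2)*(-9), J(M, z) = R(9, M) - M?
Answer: -981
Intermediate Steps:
R(Q, Z) = 2 + Z
J(M, z) = 2 (J(M, z) = (2 + M) - M = 2)
o = -1003 (o = (2 - 861) + (8*2)*(-9) = -859 + 16*(-9) = -859 - 144 = -1003)
o - 11*(-2) = -1003 - 11*(-2) = -1003 - 1*(-22) = -1003 + 22 = -981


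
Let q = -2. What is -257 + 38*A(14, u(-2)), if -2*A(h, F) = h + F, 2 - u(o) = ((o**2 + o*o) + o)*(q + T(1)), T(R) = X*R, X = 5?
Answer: -219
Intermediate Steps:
T(R) = 5*R
u(o) = 2 - 6*o**2 - 3*o (u(o) = 2 - ((o**2 + o*o) + o)*(-2 + 5*1) = 2 - ((o**2 + o**2) + o)*(-2 + 5) = 2 - (2*o**2 + o)*3 = 2 - (o + 2*o**2)*3 = 2 - (3*o + 6*o**2) = 2 + (-6*o**2 - 3*o) = 2 - 6*o**2 - 3*o)
A(h, F) = -F/2 - h/2 (A(h, F) = -(h + F)/2 = -(F + h)/2 = -F/2 - h/2)
-257 + 38*A(14, u(-2)) = -257 + 38*(-(2 - 6*(-2)**2 - 3*(-2))/2 - 1/2*14) = -257 + 38*(-(2 - 6*4 + 6)/2 - 7) = -257 + 38*(-(2 - 24 + 6)/2 - 7) = -257 + 38*(-1/2*(-16) - 7) = -257 + 38*(8 - 7) = -257 + 38*1 = -257 + 38 = -219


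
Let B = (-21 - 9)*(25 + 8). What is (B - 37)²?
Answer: 1054729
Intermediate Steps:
B = -990 (B = -30*33 = -990)
(B - 37)² = (-990 - 37)² = (-1027)² = 1054729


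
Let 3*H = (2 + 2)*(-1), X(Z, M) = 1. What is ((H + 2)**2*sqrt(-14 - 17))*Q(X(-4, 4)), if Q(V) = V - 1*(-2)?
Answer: 4*I*sqrt(31)/3 ≈ 7.4237*I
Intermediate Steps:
H = -4/3 (H = ((2 + 2)*(-1))/3 = (4*(-1))/3 = (1/3)*(-4) = -4/3 ≈ -1.3333)
Q(V) = 2 + V (Q(V) = V + 2 = 2 + V)
((H + 2)**2*sqrt(-14 - 17))*Q(X(-4, 4)) = ((-4/3 + 2)**2*sqrt(-14 - 17))*(2 + 1) = ((2/3)**2*sqrt(-31))*3 = (4*(I*sqrt(31))/9)*3 = (4*I*sqrt(31)/9)*3 = 4*I*sqrt(31)/3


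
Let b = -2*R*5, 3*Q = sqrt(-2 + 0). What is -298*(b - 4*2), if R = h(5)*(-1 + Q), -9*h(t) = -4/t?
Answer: 19072/9 + 2384*I*sqrt(2)/27 ≈ 2119.1 + 124.87*I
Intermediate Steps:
h(t) = 4/(9*t) (h(t) = -(-4)/(9*t) = 4/(9*t))
Q = I*sqrt(2)/3 (Q = sqrt(-2 + 0)/3 = sqrt(-2)/3 = (I*sqrt(2))/3 = I*sqrt(2)/3 ≈ 0.4714*I)
R = -4/45 + 4*I*sqrt(2)/135 (R = ((4/9)/5)*(-1 + I*sqrt(2)/3) = ((4/9)*(1/5))*(-1 + I*sqrt(2)/3) = 4*(-1 + I*sqrt(2)/3)/45 = -4/45 + 4*I*sqrt(2)/135 ≈ -0.088889 + 0.041903*I)
b = 8/9 - 8*I*sqrt(2)/27 (b = -2*(-4/45 + 4*I*sqrt(2)/135)*5 = (8/45 - 8*I*sqrt(2)/135)*5 = 8/9 - 8*I*sqrt(2)/27 ≈ 0.88889 - 0.41903*I)
-298*(b - 4*2) = -298*((8/9 - 8*I*sqrt(2)/27) - 4*2) = -298*((8/9 - 8*I*sqrt(2)/27) - 8) = -298*(-64/9 - 8*I*sqrt(2)/27) = 19072/9 + 2384*I*sqrt(2)/27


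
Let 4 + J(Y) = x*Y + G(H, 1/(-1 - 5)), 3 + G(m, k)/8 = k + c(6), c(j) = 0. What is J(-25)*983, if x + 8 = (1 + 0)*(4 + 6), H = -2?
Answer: -233954/3 ≈ -77985.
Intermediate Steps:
x = 2 (x = -8 + (1 + 0)*(4 + 6) = -8 + 1*10 = -8 + 10 = 2)
G(m, k) = -24 + 8*k (G(m, k) = -24 + 8*(k + 0) = -24 + 8*k)
J(Y) = -88/3 + 2*Y (J(Y) = -4 + (2*Y + (-24 + 8/(-1 - 5))) = -4 + (2*Y + (-24 + 8/(-6))) = -4 + (2*Y + (-24 + 8*(-⅙))) = -4 + (2*Y + (-24 - 4/3)) = -4 + (2*Y - 76/3) = -4 + (-76/3 + 2*Y) = -88/3 + 2*Y)
J(-25)*983 = (-88/3 + 2*(-25))*983 = (-88/3 - 50)*983 = -238/3*983 = -233954/3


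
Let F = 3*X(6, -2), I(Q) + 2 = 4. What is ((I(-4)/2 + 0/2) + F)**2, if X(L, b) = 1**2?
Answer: 16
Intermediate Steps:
I(Q) = 2 (I(Q) = -2 + 4 = 2)
X(L, b) = 1
F = 3 (F = 3*1 = 3)
((I(-4)/2 + 0/2) + F)**2 = ((2/2 + 0/2) + 3)**2 = ((2*(1/2) + 0*(1/2)) + 3)**2 = ((1 + 0) + 3)**2 = (1 + 3)**2 = 4**2 = 16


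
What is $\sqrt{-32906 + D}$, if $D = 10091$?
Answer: $39 i \sqrt{15} \approx 151.05 i$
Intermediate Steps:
$\sqrt{-32906 + D} = \sqrt{-32906 + 10091} = \sqrt{-22815} = 39 i \sqrt{15}$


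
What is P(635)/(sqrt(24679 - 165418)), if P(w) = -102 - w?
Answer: 737*I*sqrt(140739)/140739 ≈ 1.9645*I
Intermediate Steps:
P(635)/(sqrt(24679 - 165418)) = (-102 - 1*635)/(sqrt(24679 - 165418)) = (-102 - 635)/(sqrt(-140739)) = -737*(-I*sqrt(140739)/140739) = -(-737)*I*sqrt(140739)/140739 = 737*I*sqrt(140739)/140739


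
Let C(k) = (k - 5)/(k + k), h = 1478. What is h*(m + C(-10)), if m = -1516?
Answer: -4479079/2 ≈ -2.2395e+6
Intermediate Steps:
C(k) = (-5 + k)/(2*k) (C(k) = (-5 + k)/((2*k)) = (-5 + k)*(1/(2*k)) = (-5 + k)/(2*k))
h*(m + C(-10)) = 1478*(-1516 + (½)*(-5 - 10)/(-10)) = 1478*(-1516 + (½)*(-⅒)*(-15)) = 1478*(-1516 + ¾) = 1478*(-6061/4) = -4479079/2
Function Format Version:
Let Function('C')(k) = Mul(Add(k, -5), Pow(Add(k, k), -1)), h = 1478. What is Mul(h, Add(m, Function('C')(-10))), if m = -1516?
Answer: Rational(-4479079, 2) ≈ -2.2395e+6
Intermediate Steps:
Function('C')(k) = Mul(Rational(1, 2), Pow(k, -1), Add(-5, k)) (Function('C')(k) = Mul(Add(-5, k), Pow(Mul(2, k), -1)) = Mul(Add(-5, k), Mul(Rational(1, 2), Pow(k, -1))) = Mul(Rational(1, 2), Pow(k, -1), Add(-5, k)))
Mul(h, Add(m, Function('C')(-10))) = Mul(1478, Add(-1516, Mul(Rational(1, 2), Pow(-10, -1), Add(-5, -10)))) = Mul(1478, Add(-1516, Mul(Rational(1, 2), Rational(-1, 10), -15))) = Mul(1478, Add(-1516, Rational(3, 4))) = Mul(1478, Rational(-6061, 4)) = Rational(-4479079, 2)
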